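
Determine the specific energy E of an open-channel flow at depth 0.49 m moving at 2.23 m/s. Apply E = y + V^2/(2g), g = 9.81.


Specific energy E = y + V^2/(2g).
Velocity head = V^2/(2g) = 2.23^2 / (2*9.81) = 4.9729 / 19.62 = 0.2535 m.
E = 0.49 + 0.2535 = 0.7435 m.

0.7435


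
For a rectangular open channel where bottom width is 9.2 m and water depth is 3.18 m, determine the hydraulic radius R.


For a rectangular section:
Flow area A = b * y = 9.2 * 3.18 = 29.26 m^2.
Wetted perimeter P = b + 2y = 9.2 + 2*3.18 = 15.56 m.
Hydraulic radius R = A/P = 29.26 / 15.56 = 1.8802 m.

1.8802


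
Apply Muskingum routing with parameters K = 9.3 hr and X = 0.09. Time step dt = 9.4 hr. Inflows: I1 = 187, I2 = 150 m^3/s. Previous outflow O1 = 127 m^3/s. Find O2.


Muskingum coefficients:
denom = 2*K*(1-X) + dt = 2*9.3*(1-0.09) + 9.4 = 26.326.
C0 = (dt - 2*K*X)/denom = (9.4 - 2*9.3*0.09)/26.326 = 0.2935.
C1 = (dt + 2*K*X)/denom = (9.4 + 2*9.3*0.09)/26.326 = 0.4206.
C2 = (2*K*(1-X) - dt)/denom = 0.2859.
O2 = C0*I2 + C1*I1 + C2*O1
   = 0.2935*150 + 0.4206*187 + 0.2859*127
   = 158.99 m^3/s.

158.99


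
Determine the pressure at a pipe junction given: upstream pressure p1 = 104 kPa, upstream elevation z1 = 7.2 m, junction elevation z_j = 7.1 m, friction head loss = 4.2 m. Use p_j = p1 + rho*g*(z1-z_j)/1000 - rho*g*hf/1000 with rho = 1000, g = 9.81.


Junction pressure: p_j = p1 + rho*g*(z1 - z_j)/1000 - rho*g*hf/1000.
Elevation term = 1000*9.81*(7.2 - 7.1)/1000 = 0.981 kPa.
Friction term = 1000*9.81*4.2/1000 = 41.202 kPa.
p_j = 104 + 0.981 - 41.202 = 63.78 kPa.

63.78


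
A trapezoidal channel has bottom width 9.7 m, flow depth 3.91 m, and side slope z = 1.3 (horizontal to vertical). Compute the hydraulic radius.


For a trapezoidal section with side slope z:
A = (b + z*y)*y = (9.7 + 1.3*3.91)*3.91 = 57.802 m^2.
P = b + 2*y*sqrt(1 + z^2) = 9.7 + 2*3.91*sqrt(1 + 1.3^2) = 22.526 m.
R = A/P = 57.802 / 22.526 = 2.566 m.

2.566


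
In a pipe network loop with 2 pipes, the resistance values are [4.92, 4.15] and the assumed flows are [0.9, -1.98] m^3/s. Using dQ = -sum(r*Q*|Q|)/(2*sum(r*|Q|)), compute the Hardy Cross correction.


Numerator terms (r*Q*|Q|): 4.92*0.9*|0.9| = 3.9852; 4.15*-1.98*|-1.98| = -16.2697.
Sum of numerator = -12.2845.
Denominator terms (r*|Q|): 4.92*|0.9| = 4.428; 4.15*|-1.98| = 8.217.
2 * sum of denominator = 2 * 12.645 = 25.29.
dQ = --12.2845 / 25.29 = 0.4857 m^3/s.

0.4857


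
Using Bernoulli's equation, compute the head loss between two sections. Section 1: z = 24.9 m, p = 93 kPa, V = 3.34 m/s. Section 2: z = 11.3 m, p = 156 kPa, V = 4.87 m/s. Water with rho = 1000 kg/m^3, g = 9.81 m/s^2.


Total head at each section: H = z + p/(rho*g) + V^2/(2g).
H1 = 24.9 + 93*1000/(1000*9.81) + 3.34^2/(2*9.81)
   = 24.9 + 9.48 + 0.5686
   = 34.949 m.
H2 = 11.3 + 156*1000/(1000*9.81) + 4.87^2/(2*9.81)
   = 11.3 + 15.902 + 1.2088
   = 28.411 m.
h_L = H1 - H2 = 34.949 - 28.411 = 6.538 m.

6.538


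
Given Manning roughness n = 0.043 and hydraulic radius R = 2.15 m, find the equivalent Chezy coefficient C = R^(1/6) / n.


The Chezy coefficient relates to Manning's n through C = R^(1/6) / n.
R^(1/6) = 2.15^(1/6) = 1.136073.
C = 1.136073 / 0.043 = 26.42 m^(1/2)/s.

26.42


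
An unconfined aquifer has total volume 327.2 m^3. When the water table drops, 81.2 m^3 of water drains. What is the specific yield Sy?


Specific yield Sy = Volume drained / Total volume.
Sy = 81.2 / 327.2
   = 0.2482.

0.2482


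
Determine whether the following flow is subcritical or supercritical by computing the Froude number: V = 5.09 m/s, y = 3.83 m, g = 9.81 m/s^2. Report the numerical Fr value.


The Froude number is defined as Fr = V / sqrt(g*y).
g*y = 9.81 * 3.83 = 37.5723.
sqrt(g*y) = sqrt(37.5723) = 6.1296.
Fr = 5.09 / 6.1296 = 0.8304.
Since Fr < 1, the flow is subcritical.

0.8304


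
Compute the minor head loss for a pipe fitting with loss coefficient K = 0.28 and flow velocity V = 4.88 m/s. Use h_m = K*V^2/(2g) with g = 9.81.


Minor loss formula: h_m = K * V^2/(2g).
V^2 = 4.88^2 = 23.8144.
V^2/(2g) = 23.8144 / 19.62 = 1.2138 m.
h_m = 0.28 * 1.2138 = 0.3399 m.

0.3399


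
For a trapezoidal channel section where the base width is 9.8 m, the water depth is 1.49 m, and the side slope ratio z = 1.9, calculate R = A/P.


For a trapezoidal section with side slope z:
A = (b + z*y)*y = (9.8 + 1.9*1.49)*1.49 = 18.82 m^2.
P = b + 2*y*sqrt(1 + z^2) = 9.8 + 2*1.49*sqrt(1 + 1.9^2) = 16.198 m.
R = A/P = 18.82 / 16.198 = 1.1619 m.

1.1619


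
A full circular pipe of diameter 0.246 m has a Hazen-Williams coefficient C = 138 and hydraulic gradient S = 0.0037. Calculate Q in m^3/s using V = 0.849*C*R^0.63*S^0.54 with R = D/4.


For a full circular pipe, R = D/4 = 0.246/4 = 0.0615 m.
V = 0.849 * 138 * 0.0615^0.63 * 0.0037^0.54
  = 0.849 * 138 * 0.17258 * 0.048622
  = 0.9831 m/s.
Pipe area A = pi*D^2/4 = pi*0.246^2/4 = 0.0475 m^2.
Q = A * V = 0.0475 * 0.9831 = 0.0467 m^3/s.

0.0467


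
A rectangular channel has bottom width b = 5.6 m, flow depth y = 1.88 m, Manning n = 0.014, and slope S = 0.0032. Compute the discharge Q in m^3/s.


For a rectangular channel, the cross-sectional area A = b * y = 5.6 * 1.88 = 10.53 m^2.
The wetted perimeter P = b + 2y = 5.6 + 2*1.88 = 9.36 m.
Hydraulic radius R = A/P = 10.53/9.36 = 1.1248 m.
Velocity V = (1/n)*R^(2/3)*S^(1/2) = (1/0.014)*1.1248^(2/3)*0.0032^(1/2) = 4.3701 m/s.
Discharge Q = A * V = 10.53 * 4.3701 = 46.009 m^3/s.

46.009


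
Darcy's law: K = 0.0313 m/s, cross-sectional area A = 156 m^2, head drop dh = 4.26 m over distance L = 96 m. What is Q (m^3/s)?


Darcy's law: Q = K * A * i, where i = dh/L.
Hydraulic gradient i = 4.26 / 96 = 0.044375.
Q = 0.0313 * 156 * 0.044375
  = 0.2167 m^3/s.

0.2167


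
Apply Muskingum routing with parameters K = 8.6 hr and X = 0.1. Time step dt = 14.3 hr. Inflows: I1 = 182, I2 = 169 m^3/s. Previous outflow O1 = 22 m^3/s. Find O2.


Muskingum coefficients:
denom = 2*K*(1-X) + dt = 2*8.6*(1-0.1) + 14.3 = 29.78.
C0 = (dt - 2*K*X)/denom = (14.3 - 2*8.6*0.1)/29.78 = 0.4224.
C1 = (dt + 2*K*X)/denom = (14.3 + 2*8.6*0.1)/29.78 = 0.5379.
C2 = (2*K*(1-X) - dt)/denom = 0.0396.
O2 = C0*I2 + C1*I1 + C2*O1
   = 0.4224*169 + 0.5379*182 + 0.0396*22
   = 170.17 m^3/s.

170.17


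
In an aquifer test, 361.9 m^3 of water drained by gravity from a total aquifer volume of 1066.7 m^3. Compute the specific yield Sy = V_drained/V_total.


Specific yield Sy = Volume drained / Total volume.
Sy = 361.9 / 1066.7
   = 0.3393.

0.3393


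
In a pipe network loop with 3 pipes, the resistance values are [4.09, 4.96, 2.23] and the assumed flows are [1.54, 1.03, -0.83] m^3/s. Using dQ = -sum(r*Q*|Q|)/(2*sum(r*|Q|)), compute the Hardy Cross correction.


Numerator terms (r*Q*|Q|): 4.09*1.54*|1.54| = 9.6998; 4.96*1.03*|1.03| = 5.2621; 2.23*-0.83*|-0.83| = -1.5362.
Sum of numerator = 13.4257.
Denominator terms (r*|Q|): 4.09*|1.54| = 6.2986; 4.96*|1.03| = 5.1088; 2.23*|-0.83| = 1.8509.
2 * sum of denominator = 2 * 13.2583 = 26.5166.
dQ = -13.4257 / 26.5166 = -0.5063 m^3/s.

-0.5063


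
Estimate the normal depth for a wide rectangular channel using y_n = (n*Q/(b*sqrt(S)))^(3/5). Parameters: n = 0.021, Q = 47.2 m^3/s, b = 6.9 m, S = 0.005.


We use the wide-channel approximation y_n = (n*Q/(b*sqrt(S)))^(3/5).
sqrt(S) = sqrt(0.005) = 0.070711.
Numerator: n*Q = 0.021 * 47.2 = 0.9912.
Denominator: b*sqrt(S) = 6.9 * 0.070711 = 0.487906.
arg = 2.0315.
y_n = 2.0315^(3/5) = 1.53 m.

1.53


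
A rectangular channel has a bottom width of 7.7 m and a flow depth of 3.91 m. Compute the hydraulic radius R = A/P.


For a rectangular section:
Flow area A = b * y = 7.7 * 3.91 = 30.11 m^2.
Wetted perimeter P = b + 2y = 7.7 + 2*3.91 = 15.52 m.
Hydraulic radius R = A/P = 30.11 / 15.52 = 1.9399 m.

1.9399


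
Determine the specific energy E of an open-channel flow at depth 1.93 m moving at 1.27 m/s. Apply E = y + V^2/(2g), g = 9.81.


Specific energy E = y + V^2/(2g).
Velocity head = V^2/(2g) = 1.27^2 / (2*9.81) = 1.6129 / 19.62 = 0.0822 m.
E = 1.93 + 0.0822 = 2.0122 m.

2.0122


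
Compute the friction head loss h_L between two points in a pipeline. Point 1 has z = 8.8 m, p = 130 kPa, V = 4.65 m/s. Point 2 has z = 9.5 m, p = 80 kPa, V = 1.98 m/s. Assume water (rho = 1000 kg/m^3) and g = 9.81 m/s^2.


Total head at each section: H = z + p/(rho*g) + V^2/(2g).
H1 = 8.8 + 130*1000/(1000*9.81) + 4.65^2/(2*9.81)
   = 8.8 + 13.252 + 1.1021
   = 23.154 m.
H2 = 9.5 + 80*1000/(1000*9.81) + 1.98^2/(2*9.81)
   = 9.5 + 8.155 + 0.1998
   = 17.855 m.
h_L = H1 - H2 = 23.154 - 17.855 = 5.299 m.

5.299


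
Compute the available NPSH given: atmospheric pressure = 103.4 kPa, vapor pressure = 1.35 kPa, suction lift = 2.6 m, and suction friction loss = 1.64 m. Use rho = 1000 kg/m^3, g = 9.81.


NPSHa = p_atm/(rho*g) - z_s - hf_s - p_vap/(rho*g).
p_atm/(rho*g) = 103.4*1000 / (1000*9.81) = 10.54 m.
p_vap/(rho*g) = 1.35*1000 / (1000*9.81) = 0.138 m.
NPSHa = 10.54 - 2.6 - 1.64 - 0.138
      = 6.16 m.

6.16


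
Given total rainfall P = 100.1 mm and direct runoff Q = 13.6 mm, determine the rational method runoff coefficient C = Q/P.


The runoff coefficient C = runoff depth / rainfall depth.
C = 13.6 / 100.1
  = 0.1359.

0.1359


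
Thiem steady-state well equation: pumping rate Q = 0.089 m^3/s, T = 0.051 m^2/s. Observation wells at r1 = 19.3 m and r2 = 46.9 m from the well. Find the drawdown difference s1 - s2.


Thiem equation: s1 - s2 = Q/(2*pi*T) * ln(r2/r1).
ln(r2/r1) = ln(46.9/19.3) = 0.8879.
Q/(2*pi*T) = 0.089 / (2*pi*0.051) = 0.089 / 0.3204 = 0.2777.
s1 - s2 = 0.2777 * 0.8879 = 0.2466 m.

0.2466


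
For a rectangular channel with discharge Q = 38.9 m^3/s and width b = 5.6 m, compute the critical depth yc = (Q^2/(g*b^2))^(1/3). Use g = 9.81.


Using yc = (Q^2 / (g * b^2))^(1/3):
Q^2 = 38.9^2 = 1513.21.
g * b^2 = 9.81 * 5.6^2 = 9.81 * 31.36 = 307.64.
Q^2 / (g*b^2) = 1513.21 / 307.64 = 4.9188.
yc = 4.9188^(1/3) = 1.7007 m.

1.7007


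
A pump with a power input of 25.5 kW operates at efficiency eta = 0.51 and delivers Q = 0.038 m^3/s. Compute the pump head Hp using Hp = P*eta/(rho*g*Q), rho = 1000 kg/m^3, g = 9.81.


Pump head formula: Hp = P * eta / (rho * g * Q).
Numerator: P * eta = 25.5 * 1000 * 0.51 = 13005.0 W.
Denominator: rho * g * Q = 1000 * 9.81 * 0.038 = 372.78.
Hp = 13005.0 / 372.78 = 34.89 m.

34.89


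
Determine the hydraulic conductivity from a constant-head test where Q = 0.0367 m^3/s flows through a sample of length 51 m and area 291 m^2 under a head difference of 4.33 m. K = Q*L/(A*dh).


From K = Q*L / (A*dh):
Numerator: Q*L = 0.0367 * 51 = 1.8717.
Denominator: A*dh = 291 * 4.33 = 1260.03.
K = 1.8717 / 1260.03 = 0.001485 m/s.

0.001485


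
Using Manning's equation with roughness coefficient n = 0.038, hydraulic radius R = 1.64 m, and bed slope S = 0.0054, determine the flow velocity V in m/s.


Manning's equation gives V = (1/n) * R^(2/3) * S^(1/2).
First, compute R^(2/3) = 1.64^(2/3) = 1.3907.
Next, S^(1/2) = 0.0054^(1/2) = 0.073485.
Then 1/n = 1/0.038 = 26.32.
V = 26.32 * 1.3907 * 0.073485 = 2.6893 m/s.

2.6893


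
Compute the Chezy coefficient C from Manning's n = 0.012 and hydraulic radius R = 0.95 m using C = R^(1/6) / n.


The Chezy coefficient relates to Manning's n through C = R^(1/6) / n.
R^(1/6) = 0.95^(1/6) = 0.991488.
C = 0.991488 / 0.012 = 82.62 m^(1/2)/s.

82.62


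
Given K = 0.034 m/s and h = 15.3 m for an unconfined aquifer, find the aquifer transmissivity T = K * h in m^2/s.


Transmissivity is defined as T = K * h.
T = 0.034 * 15.3
  = 0.5202 m^2/s.

0.5202


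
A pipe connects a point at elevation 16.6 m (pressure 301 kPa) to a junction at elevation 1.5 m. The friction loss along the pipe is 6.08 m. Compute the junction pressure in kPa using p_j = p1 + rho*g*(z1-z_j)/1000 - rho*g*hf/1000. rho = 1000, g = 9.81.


Junction pressure: p_j = p1 + rho*g*(z1 - z_j)/1000 - rho*g*hf/1000.
Elevation term = 1000*9.81*(16.6 - 1.5)/1000 = 148.131 kPa.
Friction term = 1000*9.81*6.08/1000 = 59.645 kPa.
p_j = 301 + 148.131 - 59.645 = 389.49 kPa.

389.49


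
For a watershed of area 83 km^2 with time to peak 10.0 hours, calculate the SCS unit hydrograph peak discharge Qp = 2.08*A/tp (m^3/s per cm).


SCS formula: Qp = 2.08 * A / tp.
Qp = 2.08 * 83 / 10.0
   = 172.64 / 10.0
   = 17.26 m^3/s per cm.

17.26


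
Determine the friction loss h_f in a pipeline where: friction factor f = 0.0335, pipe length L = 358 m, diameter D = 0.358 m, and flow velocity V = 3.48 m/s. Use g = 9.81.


Darcy-Weisbach equation: h_f = f * (L/D) * V^2/(2g).
f * L/D = 0.0335 * 358/0.358 = 33.5.
V^2/(2g) = 3.48^2 / (2*9.81) = 12.1104 / 19.62 = 0.6172 m.
h_f = 33.5 * 0.6172 = 20.678 m.

20.678


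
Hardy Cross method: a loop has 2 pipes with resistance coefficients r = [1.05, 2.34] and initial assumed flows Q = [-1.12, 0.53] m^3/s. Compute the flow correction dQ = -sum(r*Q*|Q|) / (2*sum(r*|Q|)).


Numerator terms (r*Q*|Q|): 1.05*-1.12*|-1.12| = -1.3171; 2.34*0.53*|0.53| = 0.6573.
Sum of numerator = -0.6598.
Denominator terms (r*|Q|): 1.05*|-1.12| = 1.176; 2.34*|0.53| = 1.2402.
2 * sum of denominator = 2 * 2.4162 = 4.8324.
dQ = --0.6598 / 4.8324 = 0.1365 m^3/s.

0.1365


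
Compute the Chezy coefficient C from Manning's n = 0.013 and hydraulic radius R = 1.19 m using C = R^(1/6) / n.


The Chezy coefficient relates to Manning's n through C = R^(1/6) / n.
R^(1/6) = 1.19^(1/6) = 1.029417.
C = 1.029417 / 0.013 = 79.19 m^(1/2)/s.

79.19


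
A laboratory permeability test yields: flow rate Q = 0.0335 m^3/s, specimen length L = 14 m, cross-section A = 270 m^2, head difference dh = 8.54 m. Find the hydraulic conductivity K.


From K = Q*L / (A*dh):
Numerator: Q*L = 0.0335 * 14 = 0.469.
Denominator: A*dh = 270 * 8.54 = 2305.8.
K = 0.469 / 2305.8 = 0.000203 m/s.

0.000203


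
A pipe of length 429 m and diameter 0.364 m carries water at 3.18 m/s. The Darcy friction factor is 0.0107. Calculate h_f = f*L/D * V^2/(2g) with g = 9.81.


Darcy-Weisbach equation: h_f = f * (L/D) * V^2/(2g).
f * L/D = 0.0107 * 429/0.364 = 12.6107.
V^2/(2g) = 3.18^2 / (2*9.81) = 10.1124 / 19.62 = 0.5154 m.
h_f = 12.6107 * 0.5154 = 6.5 m.

6.5


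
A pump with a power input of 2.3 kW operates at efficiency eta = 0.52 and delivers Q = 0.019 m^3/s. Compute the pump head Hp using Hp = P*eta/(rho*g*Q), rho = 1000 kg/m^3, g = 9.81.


Pump head formula: Hp = P * eta / (rho * g * Q).
Numerator: P * eta = 2.3 * 1000 * 0.52 = 1196.0 W.
Denominator: rho * g * Q = 1000 * 9.81 * 0.019 = 186.39.
Hp = 1196.0 / 186.39 = 6.42 m.

6.42


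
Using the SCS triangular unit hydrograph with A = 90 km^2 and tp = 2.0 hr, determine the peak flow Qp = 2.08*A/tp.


SCS formula: Qp = 2.08 * A / tp.
Qp = 2.08 * 90 / 2.0
   = 187.2 / 2.0
   = 93.6 m^3/s per cm.

93.6


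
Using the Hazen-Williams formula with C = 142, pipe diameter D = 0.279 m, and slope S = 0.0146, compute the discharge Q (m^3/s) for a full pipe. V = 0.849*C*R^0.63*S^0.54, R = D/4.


For a full circular pipe, R = D/4 = 0.279/4 = 0.0698 m.
V = 0.849 * 142 * 0.0698^0.63 * 0.0146^0.54
  = 0.849 * 142 * 0.186824 * 0.102035
  = 2.2982 m/s.
Pipe area A = pi*D^2/4 = pi*0.279^2/4 = 0.0611 m^2.
Q = A * V = 0.0611 * 2.2982 = 0.1405 m^3/s.

0.1405


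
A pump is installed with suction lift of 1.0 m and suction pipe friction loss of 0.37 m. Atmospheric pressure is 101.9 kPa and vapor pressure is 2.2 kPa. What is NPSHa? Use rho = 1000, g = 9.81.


NPSHa = p_atm/(rho*g) - z_s - hf_s - p_vap/(rho*g).
p_atm/(rho*g) = 101.9*1000 / (1000*9.81) = 10.387 m.
p_vap/(rho*g) = 2.2*1000 / (1000*9.81) = 0.224 m.
NPSHa = 10.387 - 1.0 - 0.37 - 0.224
      = 8.79 m.

8.79


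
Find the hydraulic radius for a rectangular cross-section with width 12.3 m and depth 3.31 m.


For a rectangular section:
Flow area A = b * y = 12.3 * 3.31 = 40.71 m^2.
Wetted perimeter P = b + 2y = 12.3 + 2*3.31 = 18.92 m.
Hydraulic radius R = A/P = 40.71 / 18.92 = 2.1518 m.

2.1518


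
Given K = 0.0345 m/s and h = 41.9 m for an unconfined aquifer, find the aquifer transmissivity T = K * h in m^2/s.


Transmissivity is defined as T = K * h.
T = 0.0345 * 41.9
  = 1.4456 m^2/s.

1.4456


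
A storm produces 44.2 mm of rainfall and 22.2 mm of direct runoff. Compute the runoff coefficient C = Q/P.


The runoff coefficient C = runoff depth / rainfall depth.
C = 22.2 / 44.2
  = 0.5023.

0.5023


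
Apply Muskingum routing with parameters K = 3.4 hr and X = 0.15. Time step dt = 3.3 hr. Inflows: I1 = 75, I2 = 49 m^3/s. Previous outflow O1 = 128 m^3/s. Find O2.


Muskingum coefficients:
denom = 2*K*(1-X) + dt = 2*3.4*(1-0.15) + 3.3 = 9.08.
C0 = (dt - 2*K*X)/denom = (3.3 - 2*3.4*0.15)/9.08 = 0.2511.
C1 = (dt + 2*K*X)/denom = (3.3 + 2*3.4*0.15)/9.08 = 0.4758.
C2 = (2*K*(1-X) - dt)/denom = 0.2731.
O2 = C0*I2 + C1*I1 + C2*O1
   = 0.2511*49 + 0.4758*75 + 0.2731*128
   = 82.95 m^3/s.

82.95


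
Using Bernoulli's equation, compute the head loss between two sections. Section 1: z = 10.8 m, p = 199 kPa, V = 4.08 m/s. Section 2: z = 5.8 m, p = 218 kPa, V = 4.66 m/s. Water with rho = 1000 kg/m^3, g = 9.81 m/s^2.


Total head at each section: H = z + p/(rho*g) + V^2/(2g).
H1 = 10.8 + 199*1000/(1000*9.81) + 4.08^2/(2*9.81)
   = 10.8 + 20.285 + 0.8484
   = 31.934 m.
H2 = 5.8 + 218*1000/(1000*9.81) + 4.66^2/(2*9.81)
   = 5.8 + 22.222 + 1.1068
   = 29.129 m.
h_L = H1 - H2 = 31.934 - 29.129 = 2.805 m.

2.805


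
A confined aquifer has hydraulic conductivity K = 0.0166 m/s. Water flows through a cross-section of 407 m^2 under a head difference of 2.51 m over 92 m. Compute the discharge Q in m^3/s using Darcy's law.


Darcy's law: Q = K * A * i, where i = dh/L.
Hydraulic gradient i = 2.51 / 92 = 0.027283.
Q = 0.0166 * 407 * 0.027283
  = 0.1843 m^3/s.

0.1843


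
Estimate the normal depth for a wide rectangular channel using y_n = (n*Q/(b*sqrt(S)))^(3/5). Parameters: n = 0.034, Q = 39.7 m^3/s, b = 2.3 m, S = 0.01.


We use the wide-channel approximation y_n = (n*Q/(b*sqrt(S)))^(3/5).
sqrt(S) = sqrt(0.01) = 0.1.
Numerator: n*Q = 0.034 * 39.7 = 1.3498.
Denominator: b*sqrt(S) = 2.3 * 0.1 = 0.23.
arg = 5.8687.
y_n = 5.8687^(3/5) = 2.8915 m.

2.8915


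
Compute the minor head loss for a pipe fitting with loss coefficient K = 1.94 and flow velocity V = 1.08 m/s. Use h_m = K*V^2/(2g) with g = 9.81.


Minor loss formula: h_m = K * V^2/(2g).
V^2 = 1.08^2 = 1.1664.
V^2/(2g) = 1.1664 / 19.62 = 0.0594 m.
h_m = 1.94 * 0.0594 = 0.1153 m.

0.1153


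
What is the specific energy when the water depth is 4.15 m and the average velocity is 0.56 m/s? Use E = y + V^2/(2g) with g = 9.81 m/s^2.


Specific energy E = y + V^2/(2g).
Velocity head = V^2/(2g) = 0.56^2 / (2*9.81) = 0.3136 / 19.62 = 0.016 m.
E = 4.15 + 0.016 = 4.166 m.

4.166


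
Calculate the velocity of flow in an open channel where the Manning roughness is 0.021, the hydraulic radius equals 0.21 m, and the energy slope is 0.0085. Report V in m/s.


Manning's equation gives V = (1/n) * R^(2/3) * S^(1/2).
First, compute R^(2/3) = 0.21^(2/3) = 0.3533.
Next, S^(1/2) = 0.0085^(1/2) = 0.092195.
Then 1/n = 1/0.021 = 47.62.
V = 47.62 * 0.3533 * 0.092195 = 1.5511 m/s.

1.5511


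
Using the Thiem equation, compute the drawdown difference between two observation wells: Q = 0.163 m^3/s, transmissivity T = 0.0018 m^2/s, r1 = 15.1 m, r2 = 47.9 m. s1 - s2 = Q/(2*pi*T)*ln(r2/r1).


Thiem equation: s1 - s2 = Q/(2*pi*T) * ln(r2/r1).
ln(r2/r1) = ln(47.9/15.1) = 1.1544.
Q/(2*pi*T) = 0.163 / (2*pi*0.0018) = 0.163 / 0.0113 = 14.4124.
s1 - s2 = 14.4124 * 1.1544 = 16.6379 m.

16.6379


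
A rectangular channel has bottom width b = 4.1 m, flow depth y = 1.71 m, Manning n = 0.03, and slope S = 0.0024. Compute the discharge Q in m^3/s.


For a rectangular channel, the cross-sectional area A = b * y = 4.1 * 1.71 = 7.01 m^2.
The wetted perimeter P = b + 2y = 4.1 + 2*1.71 = 7.52 m.
Hydraulic radius R = A/P = 7.01/7.52 = 0.9323 m.
Velocity V = (1/n)*R^(2/3)*S^(1/2) = (1/0.03)*0.9323^(2/3)*0.0024^(1/2) = 1.5584 m/s.
Discharge Q = A * V = 7.01 * 1.5584 = 10.926 m^3/s.

10.926


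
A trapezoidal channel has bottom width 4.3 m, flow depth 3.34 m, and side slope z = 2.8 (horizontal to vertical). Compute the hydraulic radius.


For a trapezoidal section with side slope z:
A = (b + z*y)*y = (4.3 + 2.8*3.34)*3.34 = 45.598 m^2.
P = b + 2*y*sqrt(1 + z^2) = 4.3 + 2*3.34*sqrt(1 + 2.8^2) = 24.161 m.
R = A/P = 45.598 / 24.161 = 1.8872 m.

1.8872


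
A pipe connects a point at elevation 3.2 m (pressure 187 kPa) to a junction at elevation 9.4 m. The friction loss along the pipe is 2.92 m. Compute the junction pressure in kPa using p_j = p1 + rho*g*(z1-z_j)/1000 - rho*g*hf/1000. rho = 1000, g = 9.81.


Junction pressure: p_j = p1 + rho*g*(z1 - z_j)/1000 - rho*g*hf/1000.
Elevation term = 1000*9.81*(3.2 - 9.4)/1000 = -60.822 kPa.
Friction term = 1000*9.81*2.92/1000 = 28.645 kPa.
p_j = 187 + -60.822 - 28.645 = 97.53 kPa.

97.53


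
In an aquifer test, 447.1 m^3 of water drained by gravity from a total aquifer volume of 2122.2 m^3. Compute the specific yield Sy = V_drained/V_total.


Specific yield Sy = Volume drained / Total volume.
Sy = 447.1 / 2122.2
   = 0.2107.

0.2107


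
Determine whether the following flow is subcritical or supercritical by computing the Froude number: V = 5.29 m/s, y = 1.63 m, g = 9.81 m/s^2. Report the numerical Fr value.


The Froude number is defined as Fr = V / sqrt(g*y).
g*y = 9.81 * 1.63 = 15.9903.
sqrt(g*y) = sqrt(15.9903) = 3.9988.
Fr = 5.29 / 3.9988 = 1.3229.
Since Fr > 1, the flow is supercritical.

1.3229


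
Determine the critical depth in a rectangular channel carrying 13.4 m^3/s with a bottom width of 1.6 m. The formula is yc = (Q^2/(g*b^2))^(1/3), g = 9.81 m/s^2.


Using yc = (Q^2 / (g * b^2))^(1/3):
Q^2 = 13.4^2 = 179.56.
g * b^2 = 9.81 * 1.6^2 = 9.81 * 2.56 = 25.11.
Q^2 / (g*b^2) = 179.56 / 25.11 = 7.1509.
yc = 7.1509^(1/3) = 1.9265 m.

1.9265


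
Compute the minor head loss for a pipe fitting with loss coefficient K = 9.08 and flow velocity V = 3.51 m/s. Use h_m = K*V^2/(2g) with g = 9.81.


Minor loss formula: h_m = K * V^2/(2g).
V^2 = 3.51^2 = 12.3201.
V^2/(2g) = 12.3201 / 19.62 = 0.6279 m.
h_m = 9.08 * 0.6279 = 5.7017 m.

5.7017


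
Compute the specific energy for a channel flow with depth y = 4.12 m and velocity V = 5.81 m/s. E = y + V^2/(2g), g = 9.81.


Specific energy E = y + V^2/(2g).
Velocity head = V^2/(2g) = 5.81^2 / (2*9.81) = 33.7561 / 19.62 = 1.7205 m.
E = 4.12 + 1.7205 = 5.8405 m.

5.8405


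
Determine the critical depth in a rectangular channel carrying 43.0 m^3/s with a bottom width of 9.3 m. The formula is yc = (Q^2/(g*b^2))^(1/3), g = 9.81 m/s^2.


Using yc = (Q^2 / (g * b^2))^(1/3):
Q^2 = 43.0^2 = 1849.0.
g * b^2 = 9.81 * 9.3^2 = 9.81 * 86.49 = 848.47.
Q^2 / (g*b^2) = 1849.0 / 848.47 = 2.1792.
yc = 2.1792^(1/3) = 1.2965 m.

1.2965


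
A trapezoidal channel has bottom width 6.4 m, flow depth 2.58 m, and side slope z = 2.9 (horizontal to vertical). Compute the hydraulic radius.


For a trapezoidal section with side slope z:
A = (b + z*y)*y = (6.4 + 2.9*2.58)*2.58 = 35.816 m^2.
P = b + 2*y*sqrt(1 + z^2) = 6.4 + 2*2.58*sqrt(1 + 2.9^2) = 22.229 m.
R = A/P = 35.816 / 22.229 = 1.6112 m.

1.6112


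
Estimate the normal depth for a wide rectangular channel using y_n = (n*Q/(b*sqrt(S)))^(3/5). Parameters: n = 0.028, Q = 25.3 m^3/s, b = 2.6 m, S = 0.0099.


We use the wide-channel approximation y_n = (n*Q/(b*sqrt(S)))^(3/5).
sqrt(S) = sqrt(0.0099) = 0.099499.
Numerator: n*Q = 0.028 * 25.3 = 0.7084.
Denominator: b*sqrt(S) = 2.6 * 0.099499 = 0.258697.
arg = 2.7383.
y_n = 2.7383^(3/5) = 1.8302 m.

1.8302


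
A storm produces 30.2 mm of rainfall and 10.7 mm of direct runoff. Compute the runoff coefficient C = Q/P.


The runoff coefficient C = runoff depth / rainfall depth.
C = 10.7 / 30.2
  = 0.3543.

0.3543


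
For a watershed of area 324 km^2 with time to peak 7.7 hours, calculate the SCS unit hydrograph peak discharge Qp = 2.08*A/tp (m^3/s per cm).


SCS formula: Qp = 2.08 * A / tp.
Qp = 2.08 * 324 / 7.7
   = 673.92 / 7.7
   = 87.52 m^3/s per cm.

87.52


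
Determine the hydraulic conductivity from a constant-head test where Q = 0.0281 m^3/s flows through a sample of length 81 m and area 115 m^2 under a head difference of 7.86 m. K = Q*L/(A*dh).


From K = Q*L / (A*dh):
Numerator: Q*L = 0.0281 * 81 = 2.2761.
Denominator: A*dh = 115 * 7.86 = 903.9.
K = 2.2761 / 903.9 = 0.002518 m/s.

0.002518


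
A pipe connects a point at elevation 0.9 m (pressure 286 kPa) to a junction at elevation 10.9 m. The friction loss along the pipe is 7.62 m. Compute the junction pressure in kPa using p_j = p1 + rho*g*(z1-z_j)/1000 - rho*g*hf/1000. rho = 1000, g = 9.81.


Junction pressure: p_j = p1 + rho*g*(z1 - z_j)/1000 - rho*g*hf/1000.
Elevation term = 1000*9.81*(0.9 - 10.9)/1000 = -98.1 kPa.
Friction term = 1000*9.81*7.62/1000 = 74.752 kPa.
p_j = 286 + -98.1 - 74.752 = 113.15 kPa.

113.15


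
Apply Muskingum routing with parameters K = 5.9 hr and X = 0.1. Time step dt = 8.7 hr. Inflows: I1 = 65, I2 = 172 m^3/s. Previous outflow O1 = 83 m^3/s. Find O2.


Muskingum coefficients:
denom = 2*K*(1-X) + dt = 2*5.9*(1-0.1) + 8.7 = 19.32.
C0 = (dt - 2*K*X)/denom = (8.7 - 2*5.9*0.1)/19.32 = 0.3892.
C1 = (dt + 2*K*X)/denom = (8.7 + 2*5.9*0.1)/19.32 = 0.5114.
C2 = (2*K*(1-X) - dt)/denom = 0.0994.
O2 = C0*I2 + C1*I1 + C2*O1
   = 0.3892*172 + 0.5114*65 + 0.0994*83
   = 108.44 m^3/s.

108.44


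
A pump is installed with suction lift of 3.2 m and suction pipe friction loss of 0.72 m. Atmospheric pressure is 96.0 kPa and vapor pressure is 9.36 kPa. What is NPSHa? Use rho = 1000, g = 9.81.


NPSHa = p_atm/(rho*g) - z_s - hf_s - p_vap/(rho*g).
p_atm/(rho*g) = 96.0*1000 / (1000*9.81) = 9.786 m.
p_vap/(rho*g) = 9.36*1000 / (1000*9.81) = 0.954 m.
NPSHa = 9.786 - 3.2 - 0.72 - 0.954
      = 4.91 m.

4.91


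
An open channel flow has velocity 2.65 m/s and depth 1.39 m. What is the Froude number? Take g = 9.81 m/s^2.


The Froude number is defined as Fr = V / sqrt(g*y).
g*y = 9.81 * 1.39 = 13.6359.
sqrt(g*y) = sqrt(13.6359) = 3.6927.
Fr = 2.65 / 3.6927 = 0.7176.

0.7176


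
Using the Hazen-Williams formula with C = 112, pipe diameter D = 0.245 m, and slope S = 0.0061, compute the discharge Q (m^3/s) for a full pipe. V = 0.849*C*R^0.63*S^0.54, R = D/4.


For a full circular pipe, R = D/4 = 0.245/4 = 0.0612 m.
V = 0.849 * 112 * 0.0612^0.63 * 0.0061^0.54
  = 0.849 * 112 * 0.172138 * 0.063691
  = 1.0425 m/s.
Pipe area A = pi*D^2/4 = pi*0.245^2/4 = 0.0471 m^2.
Q = A * V = 0.0471 * 1.0425 = 0.0491 m^3/s.

0.0491


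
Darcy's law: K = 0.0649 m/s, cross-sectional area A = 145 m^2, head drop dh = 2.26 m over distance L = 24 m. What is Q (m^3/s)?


Darcy's law: Q = K * A * i, where i = dh/L.
Hydraulic gradient i = 2.26 / 24 = 0.094167.
Q = 0.0649 * 145 * 0.094167
  = 0.8862 m^3/s.

0.8862


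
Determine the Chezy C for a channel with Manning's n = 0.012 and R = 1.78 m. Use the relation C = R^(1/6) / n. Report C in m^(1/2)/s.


The Chezy coefficient relates to Manning's n through C = R^(1/6) / n.
R^(1/6) = 1.78^(1/6) = 1.100872.
C = 1.100872 / 0.012 = 91.74 m^(1/2)/s.

91.74


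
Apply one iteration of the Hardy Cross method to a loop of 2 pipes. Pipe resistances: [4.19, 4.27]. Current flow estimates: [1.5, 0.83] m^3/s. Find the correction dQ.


Numerator terms (r*Q*|Q|): 4.19*1.5*|1.5| = 9.4275; 4.27*0.83*|0.83| = 2.9416.
Sum of numerator = 12.3691.
Denominator terms (r*|Q|): 4.19*|1.5| = 6.285; 4.27*|0.83| = 3.5441.
2 * sum of denominator = 2 * 9.8291 = 19.6582.
dQ = -12.3691 / 19.6582 = -0.6292 m^3/s.

-0.6292


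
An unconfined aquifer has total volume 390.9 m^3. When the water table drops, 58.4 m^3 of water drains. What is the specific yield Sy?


Specific yield Sy = Volume drained / Total volume.
Sy = 58.4 / 390.9
   = 0.1494.

0.1494


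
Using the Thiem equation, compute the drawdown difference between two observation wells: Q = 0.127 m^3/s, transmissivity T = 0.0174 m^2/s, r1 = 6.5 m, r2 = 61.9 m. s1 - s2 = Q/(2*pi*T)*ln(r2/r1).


Thiem equation: s1 - s2 = Q/(2*pi*T) * ln(r2/r1).
ln(r2/r1) = ln(61.9/6.5) = 2.2537.
Q/(2*pi*T) = 0.127 / (2*pi*0.0174) = 0.127 / 0.1093 = 1.1616.
s1 - s2 = 1.1616 * 2.2537 = 2.618 m.

2.618


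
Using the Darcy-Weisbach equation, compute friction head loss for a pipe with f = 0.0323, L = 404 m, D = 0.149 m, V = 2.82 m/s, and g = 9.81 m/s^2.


Darcy-Weisbach equation: h_f = f * (L/D) * V^2/(2g).
f * L/D = 0.0323 * 404/0.149 = 87.5785.
V^2/(2g) = 2.82^2 / (2*9.81) = 7.9524 / 19.62 = 0.4053 m.
h_f = 87.5785 * 0.4053 = 35.497 m.

35.497


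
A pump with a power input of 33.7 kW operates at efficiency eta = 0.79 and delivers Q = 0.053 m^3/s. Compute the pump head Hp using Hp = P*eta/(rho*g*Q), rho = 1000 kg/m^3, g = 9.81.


Pump head formula: Hp = P * eta / (rho * g * Q).
Numerator: P * eta = 33.7 * 1000 * 0.79 = 26623.0 W.
Denominator: rho * g * Q = 1000 * 9.81 * 0.053 = 519.93.
Hp = 26623.0 / 519.93 = 51.2 m.

51.2


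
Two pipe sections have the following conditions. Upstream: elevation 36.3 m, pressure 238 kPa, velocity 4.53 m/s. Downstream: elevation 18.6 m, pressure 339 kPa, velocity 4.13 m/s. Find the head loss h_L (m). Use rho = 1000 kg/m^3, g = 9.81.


Total head at each section: H = z + p/(rho*g) + V^2/(2g).
H1 = 36.3 + 238*1000/(1000*9.81) + 4.53^2/(2*9.81)
   = 36.3 + 24.261 + 1.0459
   = 61.607 m.
H2 = 18.6 + 339*1000/(1000*9.81) + 4.13^2/(2*9.81)
   = 18.6 + 34.557 + 0.8694
   = 54.026 m.
h_L = H1 - H2 = 61.607 - 54.026 = 7.581 m.

7.581


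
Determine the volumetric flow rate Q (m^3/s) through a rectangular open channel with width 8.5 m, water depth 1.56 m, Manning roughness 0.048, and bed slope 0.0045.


For a rectangular channel, the cross-sectional area A = b * y = 8.5 * 1.56 = 13.26 m^2.
The wetted perimeter P = b + 2y = 8.5 + 2*1.56 = 11.62 m.
Hydraulic radius R = A/P = 13.26/11.62 = 1.1411 m.
Velocity V = (1/n)*R^(2/3)*S^(1/2) = (1/0.048)*1.1411^(2/3)*0.0045^(1/2) = 1.5261 m/s.
Discharge Q = A * V = 13.26 * 1.5261 = 20.236 m^3/s.

20.236


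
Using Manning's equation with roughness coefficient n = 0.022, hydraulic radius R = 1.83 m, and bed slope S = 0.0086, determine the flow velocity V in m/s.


Manning's equation gives V = (1/n) * R^(2/3) * S^(1/2).
First, compute R^(2/3) = 1.83^(2/3) = 1.4961.
Next, S^(1/2) = 0.0086^(1/2) = 0.092736.
Then 1/n = 1/0.022 = 45.45.
V = 45.45 * 1.4961 * 0.092736 = 6.3066 m/s.

6.3066


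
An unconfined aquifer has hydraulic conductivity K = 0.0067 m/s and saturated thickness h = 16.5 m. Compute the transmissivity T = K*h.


Transmissivity is defined as T = K * h.
T = 0.0067 * 16.5
  = 0.1106 m^2/s.

0.1106


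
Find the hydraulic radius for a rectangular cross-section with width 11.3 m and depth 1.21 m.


For a rectangular section:
Flow area A = b * y = 11.3 * 1.21 = 13.67 m^2.
Wetted perimeter P = b + 2y = 11.3 + 2*1.21 = 13.72 m.
Hydraulic radius R = A/P = 13.67 / 13.72 = 0.9966 m.

0.9966


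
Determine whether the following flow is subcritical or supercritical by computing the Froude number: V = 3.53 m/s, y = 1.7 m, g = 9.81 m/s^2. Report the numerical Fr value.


The Froude number is defined as Fr = V / sqrt(g*y).
g*y = 9.81 * 1.7 = 16.677.
sqrt(g*y) = sqrt(16.677) = 4.0837.
Fr = 3.53 / 4.0837 = 0.8644.
Since Fr < 1, the flow is subcritical.

0.8644


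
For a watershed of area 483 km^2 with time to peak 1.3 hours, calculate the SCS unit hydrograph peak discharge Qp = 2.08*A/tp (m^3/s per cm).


SCS formula: Qp = 2.08 * A / tp.
Qp = 2.08 * 483 / 1.3
   = 1004.64 / 1.3
   = 772.8 m^3/s per cm.

772.8


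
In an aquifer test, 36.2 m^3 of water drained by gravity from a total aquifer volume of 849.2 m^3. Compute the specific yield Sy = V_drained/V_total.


Specific yield Sy = Volume drained / Total volume.
Sy = 36.2 / 849.2
   = 0.0426.

0.0426


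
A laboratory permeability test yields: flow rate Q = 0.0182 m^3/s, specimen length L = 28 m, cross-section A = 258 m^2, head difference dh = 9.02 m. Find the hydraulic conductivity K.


From K = Q*L / (A*dh):
Numerator: Q*L = 0.0182 * 28 = 0.5096.
Denominator: A*dh = 258 * 9.02 = 2327.16.
K = 0.5096 / 2327.16 = 0.000219 m/s.

0.000219


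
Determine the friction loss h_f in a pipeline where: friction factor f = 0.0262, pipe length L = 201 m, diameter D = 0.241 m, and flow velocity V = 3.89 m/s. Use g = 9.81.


Darcy-Weisbach equation: h_f = f * (L/D) * V^2/(2g).
f * L/D = 0.0262 * 201/0.241 = 21.8515.
V^2/(2g) = 3.89^2 / (2*9.81) = 15.1321 / 19.62 = 0.7713 m.
h_f = 21.8515 * 0.7713 = 16.853 m.

16.853


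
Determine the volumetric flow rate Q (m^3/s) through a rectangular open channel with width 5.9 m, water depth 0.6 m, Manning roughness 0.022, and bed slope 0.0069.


For a rectangular channel, the cross-sectional area A = b * y = 5.9 * 0.6 = 3.54 m^2.
The wetted perimeter P = b + 2y = 5.9 + 2*0.6 = 7.1 m.
Hydraulic radius R = A/P = 3.54/7.1 = 0.4986 m.
Velocity V = (1/n)*R^(2/3)*S^(1/2) = (1/0.022)*0.4986^(2/3)*0.0069^(1/2) = 2.3741 m/s.
Discharge Q = A * V = 3.54 * 2.3741 = 8.404 m^3/s.

8.404


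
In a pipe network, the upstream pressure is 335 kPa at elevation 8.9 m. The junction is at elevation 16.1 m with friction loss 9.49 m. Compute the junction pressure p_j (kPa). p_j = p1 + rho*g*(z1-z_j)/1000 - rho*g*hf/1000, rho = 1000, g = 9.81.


Junction pressure: p_j = p1 + rho*g*(z1 - z_j)/1000 - rho*g*hf/1000.
Elevation term = 1000*9.81*(8.9 - 16.1)/1000 = -70.632 kPa.
Friction term = 1000*9.81*9.49/1000 = 93.097 kPa.
p_j = 335 + -70.632 - 93.097 = 171.27 kPa.

171.27


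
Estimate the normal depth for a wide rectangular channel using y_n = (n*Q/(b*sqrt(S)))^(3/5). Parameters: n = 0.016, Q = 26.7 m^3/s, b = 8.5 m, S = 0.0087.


We use the wide-channel approximation y_n = (n*Q/(b*sqrt(S)))^(3/5).
sqrt(S) = sqrt(0.0087) = 0.093274.
Numerator: n*Q = 0.016 * 26.7 = 0.4272.
Denominator: b*sqrt(S) = 8.5 * 0.093274 = 0.792829.
arg = 0.5388.
y_n = 0.5388^(3/5) = 0.69 m.

0.69


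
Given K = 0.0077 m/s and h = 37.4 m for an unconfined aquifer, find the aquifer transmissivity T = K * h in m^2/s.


Transmissivity is defined as T = K * h.
T = 0.0077 * 37.4
  = 0.288 m^2/s.

0.288


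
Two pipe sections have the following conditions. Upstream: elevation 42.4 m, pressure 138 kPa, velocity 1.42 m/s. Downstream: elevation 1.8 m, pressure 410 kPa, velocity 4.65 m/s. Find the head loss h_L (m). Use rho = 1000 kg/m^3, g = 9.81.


Total head at each section: H = z + p/(rho*g) + V^2/(2g).
H1 = 42.4 + 138*1000/(1000*9.81) + 1.42^2/(2*9.81)
   = 42.4 + 14.067 + 0.1028
   = 56.57 m.
H2 = 1.8 + 410*1000/(1000*9.81) + 4.65^2/(2*9.81)
   = 1.8 + 41.794 + 1.1021
   = 44.696 m.
h_L = H1 - H2 = 56.57 - 44.696 = 11.874 m.

11.874


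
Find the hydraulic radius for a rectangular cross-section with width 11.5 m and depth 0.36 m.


For a rectangular section:
Flow area A = b * y = 11.5 * 0.36 = 4.14 m^2.
Wetted perimeter P = b + 2y = 11.5 + 2*0.36 = 12.22 m.
Hydraulic radius R = A/P = 4.14 / 12.22 = 0.3388 m.

0.3388


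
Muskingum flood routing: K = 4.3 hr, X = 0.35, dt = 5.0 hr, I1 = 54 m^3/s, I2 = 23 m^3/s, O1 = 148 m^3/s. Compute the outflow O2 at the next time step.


Muskingum coefficients:
denom = 2*K*(1-X) + dt = 2*4.3*(1-0.35) + 5.0 = 10.59.
C0 = (dt - 2*K*X)/denom = (5.0 - 2*4.3*0.35)/10.59 = 0.1879.
C1 = (dt + 2*K*X)/denom = (5.0 + 2*4.3*0.35)/10.59 = 0.7564.
C2 = (2*K*(1-X) - dt)/denom = 0.0557.
O2 = C0*I2 + C1*I1 + C2*O1
   = 0.1879*23 + 0.7564*54 + 0.0557*148
   = 53.41 m^3/s.

53.41


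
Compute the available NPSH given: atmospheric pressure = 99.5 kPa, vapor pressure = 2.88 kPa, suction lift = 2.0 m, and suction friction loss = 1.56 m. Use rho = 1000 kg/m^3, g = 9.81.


NPSHa = p_atm/(rho*g) - z_s - hf_s - p_vap/(rho*g).
p_atm/(rho*g) = 99.5*1000 / (1000*9.81) = 10.143 m.
p_vap/(rho*g) = 2.88*1000 / (1000*9.81) = 0.294 m.
NPSHa = 10.143 - 2.0 - 1.56 - 0.294
      = 6.29 m.

6.29


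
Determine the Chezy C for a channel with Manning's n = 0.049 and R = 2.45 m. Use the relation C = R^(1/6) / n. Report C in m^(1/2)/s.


The Chezy coefficient relates to Manning's n through C = R^(1/6) / n.
R^(1/6) = 2.45^(1/6) = 1.161077.
C = 1.161077 / 0.049 = 23.7 m^(1/2)/s.

23.7


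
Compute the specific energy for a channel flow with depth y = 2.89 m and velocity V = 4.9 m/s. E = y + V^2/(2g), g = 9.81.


Specific energy E = y + V^2/(2g).
Velocity head = V^2/(2g) = 4.9^2 / (2*9.81) = 24.01 / 19.62 = 1.2238 m.
E = 2.89 + 1.2238 = 4.1138 m.

4.1138


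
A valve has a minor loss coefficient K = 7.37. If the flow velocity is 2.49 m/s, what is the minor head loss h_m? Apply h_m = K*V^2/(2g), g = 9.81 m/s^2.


Minor loss formula: h_m = K * V^2/(2g).
V^2 = 2.49^2 = 6.2001.
V^2/(2g) = 6.2001 / 19.62 = 0.316 m.
h_m = 7.37 * 0.316 = 2.329 m.

2.329


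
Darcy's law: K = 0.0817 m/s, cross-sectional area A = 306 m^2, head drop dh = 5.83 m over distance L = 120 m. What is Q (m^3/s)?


Darcy's law: Q = K * A * i, where i = dh/L.
Hydraulic gradient i = 5.83 / 120 = 0.048583.
Q = 0.0817 * 306 * 0.048583
  = 1.2146 m^3/s.

1.2146


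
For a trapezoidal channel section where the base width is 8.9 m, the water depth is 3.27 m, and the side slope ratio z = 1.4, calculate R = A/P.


For a trapezoidal section with side slope z:
A = (b + z*y)*y = (8.9 + 1.4*3.27)*3.27 = 44.073 m^2.
P = b + 2*y*sqrt(1 + z^2) = 8.9 + 2*3.27*sqrt(1 + 1.4^2) = 20.152 m.
R = A/P = 44.073 / 20.152 = 2.187 m.

2.187


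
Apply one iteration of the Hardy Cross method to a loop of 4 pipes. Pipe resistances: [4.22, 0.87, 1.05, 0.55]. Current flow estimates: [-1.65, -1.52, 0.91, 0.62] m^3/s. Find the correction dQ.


Numerator terms (r*Q*|Q|): 4.22*-1.65*|-1.65| = -11.4889; 0.87*-1.52*|-1.52| = -2.01; 1.05*0.91*|0.91| = 0.8695; 0.55*0.62*|0.62| = 0.2114.
Sum of numerator = -12.4181.
Denominator terms (r*|Q|): 4.22*|-1.65| = 6.963; 0.87*|-1.52| = 1.3224; 1.05*|0.91| = 0.9555; 0.55*|0.62| = 0.341.
2 * sum of denominator = 2 * 9.5819 = 19.1638.
dQ = --12.4181 / 19.1638 = 0.648 m^3/s.

0.648


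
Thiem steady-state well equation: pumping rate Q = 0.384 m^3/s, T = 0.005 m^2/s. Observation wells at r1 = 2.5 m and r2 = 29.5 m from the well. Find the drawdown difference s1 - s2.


Thiem equation: s1 - s2 = Q/(2*pi*T) * ln(r2/r1).
ln(r2/r1) = ln(29.5/2.5) = 2.4681.
Q/(2*pi*T) = 0.384 / (2*pi*0.005) = 0.384 / 0.0314 = 12.2231.
s1 - s2 = 12.2231 * 2.4681 = 30.1678 m.

30.1678


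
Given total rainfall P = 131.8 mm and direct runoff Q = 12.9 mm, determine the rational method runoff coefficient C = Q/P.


The runoff coefficient C = runoff depth / rainfall depth.
C = 12.9 / 131.8
  = 0.0979.

0.0979


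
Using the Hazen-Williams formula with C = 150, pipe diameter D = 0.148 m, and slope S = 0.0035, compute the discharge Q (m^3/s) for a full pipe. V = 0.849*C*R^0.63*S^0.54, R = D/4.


For a full circular pipe, R = D/4 = 0.148/4 = 0.037 m.
V = 0.849 * 150 * 0.037^0.63 * 0.0035^0.54
  = 0.849 * 150 * 0.125305 * 0.047184
  = 0.7529 m/s.
Pipe area A = pi*D^2/4 = pi*0.148^2/4 = 0.0172 m^2.
Q = A * V = 0.0172 * 0.7529 = 0.013 m^3/s.

0.013


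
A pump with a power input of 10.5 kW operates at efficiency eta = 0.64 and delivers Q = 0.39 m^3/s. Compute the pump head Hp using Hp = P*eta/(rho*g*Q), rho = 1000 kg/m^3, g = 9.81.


Pump head formula: Hp = P * eta / (rho * g * Q).
Numerator: P * eta = 10.5 * 1000 * 0.64 = 6720.0 W.
Denominator: rho * g * Q = 1000 * 9.81 * 0.39 = 3825.9.
Hp = 6720.0 / 3825.9 = 1.76 m.

1.76


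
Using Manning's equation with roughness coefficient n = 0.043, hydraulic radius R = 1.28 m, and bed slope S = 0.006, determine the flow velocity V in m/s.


Manning's equation gives V = (1/n) * R^(2/3) * S^(1/2).
First, compute R^(2/3) = 1.28^(2/3) = 1.1789.
Next, S^(1/2) = 0.006^(1/2) = 0.07746.
Then 1/n = 1/0.043 = 23.26.
V = 23.26 * 1.1789 * 0.07746 = 2.1236 m/s.

2.1236


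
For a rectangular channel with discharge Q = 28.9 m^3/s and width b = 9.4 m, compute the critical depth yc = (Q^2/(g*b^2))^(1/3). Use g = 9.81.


Using yc = (Q^2 / (g * b^2))^(1/3):
Q^2 = 28.9^2 = 835.21.
g * b^2 = 9.81 * 9.4^2 = 9.81 * 88.36 = 866.81.
Q^2 / (g*b^2) = 835.21 / 866.81 = 0.9635.
yc = 0.9635^(1/3) = 0.9877 m.

0.9877
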